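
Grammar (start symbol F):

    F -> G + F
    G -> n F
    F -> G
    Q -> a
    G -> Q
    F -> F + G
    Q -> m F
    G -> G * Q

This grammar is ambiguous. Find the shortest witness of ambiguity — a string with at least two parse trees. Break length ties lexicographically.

a + a

length 1: no string has ≥2 trees
length 2: no string has ≥2 trees
length 3: a + a has 2 parse trees

Two derivations of a + a:
  F ⇒ G + F ⇒ Q + F ⇒ a + F ⇒ a + G ⇒ a + Q ⇒ a + a
  F ⇒ F + G ⇒ G + G ⇒ Q + G ⇒ a + G ⇒ a + Q ⇒ a + a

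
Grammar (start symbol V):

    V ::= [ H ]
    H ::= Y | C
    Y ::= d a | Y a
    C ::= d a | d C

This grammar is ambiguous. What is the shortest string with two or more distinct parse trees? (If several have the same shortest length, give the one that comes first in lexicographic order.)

length 4: [ d a ] has 2 parse trees

Two derivations of [ d a ]:
  V ⇒ [ H ] ⇒ [ Y ] ⇒ [ d a ]
  V ⇒ [ H ] ⇒ [ C ] ⇒ [ d a ]

[ d a ]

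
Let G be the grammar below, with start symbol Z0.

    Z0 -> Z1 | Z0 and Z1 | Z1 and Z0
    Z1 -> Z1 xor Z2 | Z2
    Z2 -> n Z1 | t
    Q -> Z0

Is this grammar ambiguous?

Ambiguous

Witness: t and t

Derivation 1: Z0 ⇒ Z0 and Z1 ⇒ Z1 and Z1 ⇒ Z2 and Z1 ⇒ t and Z1 ⇒ t and Z2 ⇒ t and t
Derivation 2: Z0 ⇒ Z1 and Z0 ⇒ Z2 and Z0 ⇒ t and Z0 ⇒ t and Z1 ⇒ t and Z2 ⇒ t and t

Two distinct leftmost derivations for the same string.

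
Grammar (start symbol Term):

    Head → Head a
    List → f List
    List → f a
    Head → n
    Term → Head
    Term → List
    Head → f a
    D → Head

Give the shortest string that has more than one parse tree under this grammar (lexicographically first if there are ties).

f a

length 1: no string has ≥2 trees
length 2: f a has 2 parse trees

Two derivations of f a:
  Term ⇒ Head ⇒ f a
  Term ⇒ List ⇒ f a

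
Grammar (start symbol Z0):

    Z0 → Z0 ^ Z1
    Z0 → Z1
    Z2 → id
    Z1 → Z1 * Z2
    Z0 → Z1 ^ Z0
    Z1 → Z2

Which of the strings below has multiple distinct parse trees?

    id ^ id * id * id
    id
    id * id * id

id ^ id * id * id: 2 trees
id: 1 tree
id * id * id: 1 tree

id ^ id * id * id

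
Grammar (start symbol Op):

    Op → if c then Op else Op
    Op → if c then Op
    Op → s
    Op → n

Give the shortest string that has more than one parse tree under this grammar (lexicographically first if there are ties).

if c then if c then n else n

length 1: no string has ≥2 trees
length 4: no string has ≥2 trees
length 6: no string has ≥2 trees
length 7: no string has ≥2 trees
length 9: if c then if c then n else n has 2 parse trees

Two derivations of if c then if c then n else n:
  Op ⇒ if c then Op else Op ⇒ if c then if c then Op else Op ⇒ if c then if c then n else Op ⇒ if c then if c then n else n
  Op ⇒ if c then Op ⇒ if c then if c then Op else Op ⇒ if c then if c then n else Op ⇒ if c then if c then n else n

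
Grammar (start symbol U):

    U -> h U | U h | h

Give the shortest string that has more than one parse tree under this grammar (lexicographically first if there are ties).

length 1: no string has ≥2 trees
length 2: h h has 2 parse trees

Two derivations of h h:
  U ⇒ h U ⇒ h h
  U ⇒ U h ⇒ h h

h h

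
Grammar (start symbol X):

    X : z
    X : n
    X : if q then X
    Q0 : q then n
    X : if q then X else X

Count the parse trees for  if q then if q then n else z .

2

Parse trees for if q then if q then n else z:
  [X if q then [X if q then [X n] else [X z]]]
  [X if q then [X if q then [X n]] else [X z]]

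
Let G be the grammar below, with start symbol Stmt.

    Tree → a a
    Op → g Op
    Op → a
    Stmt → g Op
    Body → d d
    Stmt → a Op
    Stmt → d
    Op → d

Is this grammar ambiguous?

Unambiguous

Only Stmt, Op are reachable from Stmt; ignoring the rest: Restricted to the reachable nonterminals, every rule has the form A → t or A → t B, and no two rules for the same A share a first terminal. The grammar encodes a DFA — one run per string.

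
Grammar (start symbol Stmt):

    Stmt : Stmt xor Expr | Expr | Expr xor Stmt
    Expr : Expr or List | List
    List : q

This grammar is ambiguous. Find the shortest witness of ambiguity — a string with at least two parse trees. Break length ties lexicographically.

length 1: no string has ≥2 trees
length 3: q xor q has 2 parse trees

Two derivations of q xor q:
  Stmt ⇒ Stmt xor Expr ⇒ Expr xor Expr ⇒ List xor Expr ⇒ q xor Expr ⇒ q xor List ⇒ q xor q
  Stmt ⇒ Expr xor Stmt ⇒ List xor Stmt ⇒ q xor Stmt ⇒ q xor Expr ⇒ q xor List ⇒ q xor q

q xor q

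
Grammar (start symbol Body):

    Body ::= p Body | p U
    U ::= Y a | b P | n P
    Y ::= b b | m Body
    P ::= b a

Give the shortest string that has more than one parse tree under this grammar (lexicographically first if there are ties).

p b b a

length 4: p b b a has 2 parse trees

Two derivations of p b b a:
  Body ⇒ p U ⇒ p Y a ⇒ p b b a
  Body ⇒ p U ⇒ p b P ⇒ p b b a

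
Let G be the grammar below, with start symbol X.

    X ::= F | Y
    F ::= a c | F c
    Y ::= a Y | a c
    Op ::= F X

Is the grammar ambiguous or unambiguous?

Ambiguous

Witness: a c

Derivation 1: X ⇒ F ⇒ a c
Derivation 2: X ⇒ Y ⇒ a c

Two distinct leftmost derivations for the same string.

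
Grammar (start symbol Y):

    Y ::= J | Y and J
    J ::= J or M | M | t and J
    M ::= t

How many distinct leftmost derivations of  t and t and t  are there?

Parse trees for t and t and t:
  [Y [J t and [J t and [J [M t]]]]]
  [Y [Y [J [M t]]] and [J t and [J [M t]]]]
  [Y [Y [J t and [J [M t]]]] and [J [M t]]]
  [Y [Y [Y [J [M t]]] and [J [M t]]] and [J [M t]]]

4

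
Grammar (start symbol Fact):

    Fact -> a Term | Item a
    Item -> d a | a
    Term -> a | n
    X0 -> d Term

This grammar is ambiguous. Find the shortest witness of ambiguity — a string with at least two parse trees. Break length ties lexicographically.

a a

length 2: a a has 2 parse trees

Two derivations of a a:
  Fact ⇒ a Term ⇒ a a
  Fact ⇒ Item a ⇒ a a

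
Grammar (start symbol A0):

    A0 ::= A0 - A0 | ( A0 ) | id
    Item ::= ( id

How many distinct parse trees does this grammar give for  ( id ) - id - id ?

Parse trees for ( id ) - id - id:
  [A0 [A0 ( [A0 id] )] - [A0 [A0 id] - [A0 id]]]
  [A0 [A0 [A0 ( [A0 id] )] - [A0 id]] - [A0 id]]

2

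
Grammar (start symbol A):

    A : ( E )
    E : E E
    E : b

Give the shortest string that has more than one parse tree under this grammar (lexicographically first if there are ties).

( b b b )

length 3: no string has ≥2 trees
length 4: no string has ≥2 trees
length 5: ( b b b ) has 2 parse trees

Two derivations of ( b b b ):
  A ⇒ ( E ) ⇒ ( E E ) ⇒ ( E E E ) ⇒ ( b E E ) ⇒ ( b b E ) ⇒ ( b b b )
  A ⇒ ( E ) ⇒ ( E E ) ⇒ ( b E ) ⇒ ( b E E ) ⇒ ( b b E ) ⇒ ( b b b )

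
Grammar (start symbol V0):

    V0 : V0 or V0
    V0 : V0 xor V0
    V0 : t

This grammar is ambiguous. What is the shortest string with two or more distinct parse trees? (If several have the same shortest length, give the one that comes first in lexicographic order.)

length 1: no string has ≥2 trees
length 3: no string has ≥2 trees
length 5: t or t or t has 2 parse trees

Two derivations of t or t or t:
  V0 ⇒ V0 or V0 ⇒ V0 or V0 or V0 ⇒ t or V0 or V0 ⇒ t or t or V0 ⇒ t or t or t
  V0 ⇒ V0 or V0 ⇒ t or V0 ⇒ t or V0 or V0 ⇒ t or t or V0 ⇒ t or t or t

t or t or t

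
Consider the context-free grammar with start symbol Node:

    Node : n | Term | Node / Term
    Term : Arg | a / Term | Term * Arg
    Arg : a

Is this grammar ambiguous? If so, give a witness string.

Ambiguous

Witness: a / a

Derivation 1: Node ⇒ Term ⇒ a / Term ⇒ a / Arg ⇒ a / a
Derivation 2: Node ⇒ Node / Term ⇒ Term / Term ⇒ Arg / Term ⇒ a / Term ⇒ a / Arg ⇒ a / a

Two distinct leftmost derivations for the same string.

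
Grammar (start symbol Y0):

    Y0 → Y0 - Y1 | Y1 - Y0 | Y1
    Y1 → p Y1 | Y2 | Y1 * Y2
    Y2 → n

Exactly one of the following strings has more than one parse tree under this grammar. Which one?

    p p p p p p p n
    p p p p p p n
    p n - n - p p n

p p p p p p p n: 1 tree
p p p p p p n: 1 tree
p n - n - p p n: 4 trees

p n - n - p p n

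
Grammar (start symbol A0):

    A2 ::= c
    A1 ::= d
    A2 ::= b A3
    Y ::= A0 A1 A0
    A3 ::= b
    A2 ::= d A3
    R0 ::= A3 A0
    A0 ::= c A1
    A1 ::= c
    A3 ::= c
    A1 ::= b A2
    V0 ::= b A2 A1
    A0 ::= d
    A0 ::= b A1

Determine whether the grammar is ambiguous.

Unambiguous

(R0, V0, Y are unreachable from A0, so their rules don't affect L(A0).) Each reachable nonterminal has at most one production per leading terminal, and all productions are right-linear; the derivation is determined token-by-token.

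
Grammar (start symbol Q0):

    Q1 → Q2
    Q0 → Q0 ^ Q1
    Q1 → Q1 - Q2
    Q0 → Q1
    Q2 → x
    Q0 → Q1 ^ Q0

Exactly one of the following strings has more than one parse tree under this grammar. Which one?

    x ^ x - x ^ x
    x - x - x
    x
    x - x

x ^ x - x ^ x

x ^ x - x ^ x: 4 trees
x - x - x: 1 tree
x: 1 tree
x - x: 1 tree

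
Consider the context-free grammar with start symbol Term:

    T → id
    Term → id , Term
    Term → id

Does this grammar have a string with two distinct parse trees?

Only Term is reachable from Term; ignoring the rest: The reachable grammar is A → atom sep A | atom. Each atom is followed by either the separator (recurse) or end-of-string (stop) — no choice point.

Unambiguous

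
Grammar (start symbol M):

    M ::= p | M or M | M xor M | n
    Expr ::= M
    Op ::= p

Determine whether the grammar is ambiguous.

Witness: n or n or n

Derivation 1: M ⇒ M or M ⇒ M or M or M ⇒ n or M or M ⇒ n or n or M ⇒ n or n or n
Derivation 2: M ⇒ M or M ⇒ n or M ⇒ n or M or M ⇒ n or n or M ⇒ n or n or n

Two distinct leftmost derivations for the same string.

Ambiguous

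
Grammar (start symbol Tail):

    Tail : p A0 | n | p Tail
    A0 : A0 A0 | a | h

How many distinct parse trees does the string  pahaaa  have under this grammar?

Parse trees for pahaaa (showing first 6 of 14):
  [Tail p [A0 [A0 a] [A0 [A0 h] [A0 [A0 a] [A0 [A0 a] [A0 a]]]]]]
  [Tail p [A0 [A0 a] [A0 [A0 h] [A0 [A0 [A0 a] [A0 a]] [A0 a]]]]]
  [Tail p [A0 [A0 a] [A0 [A0 [A0 h] [A0 a]] [A0 [A0 a] [A0 a]]]]]
  [Tail p [A0 [A0 a] [A0 [A0 [A0 h] [A0 [A0 a] [A0 a]]] [A0 a]]]]
  [Tail p [A0 [A0 a] [A0 [A0 [A0 [A0 h] [A0 a]] [A0 a]] [A0 a]]]]
  [Tail p [A0 [A0 [A0 a] [A0 h]] [A0 [A0 a] [A0 [A0 a] [A0 a]]]]]

14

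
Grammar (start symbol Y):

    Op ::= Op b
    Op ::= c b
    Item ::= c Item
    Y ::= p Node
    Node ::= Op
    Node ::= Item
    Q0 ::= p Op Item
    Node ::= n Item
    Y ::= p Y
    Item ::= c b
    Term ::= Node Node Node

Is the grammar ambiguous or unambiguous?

Ambiguous

Witness: p c b

Derivation 1: Y ⇒ p Node ⇒ p Op ⇒ p c b
Derivation 2: Y ⇒ p Node ⇒ p Item ⇒ p c b

Two distinct leftmost derivations for the same string.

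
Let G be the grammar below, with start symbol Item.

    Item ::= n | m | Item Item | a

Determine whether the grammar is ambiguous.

Witness: a a a

Derivation 1: Item ⇒ Item Item ⇒ Item Item Item ⇒ a Item Item ⇒ a a Item ⇒ a a a
Derivation 2: Item ⇒ Item Item ⇒ a Item ⇒ a Item Item ⇒ a a Item ⇒ a a a

Two distinct leftmost derivations for the same string.

Ambiguous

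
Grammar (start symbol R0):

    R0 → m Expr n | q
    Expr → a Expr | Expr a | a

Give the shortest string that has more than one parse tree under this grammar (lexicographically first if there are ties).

length 1: no string has ≥2 trees
length 3: no string has ≥2 trees
length 4: m a a n has 2 parse trees

Two derivations of m a a n:
  R0 ⇒ m Expr n ⇒ m a Expr n ⇒ m a a n
  R0 ⇒ m Expr n ⇒ m Expr a n ⇒ m a a n

m a a n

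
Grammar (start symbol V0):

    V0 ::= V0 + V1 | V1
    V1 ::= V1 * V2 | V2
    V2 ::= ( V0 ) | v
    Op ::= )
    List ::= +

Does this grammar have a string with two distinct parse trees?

Unambiguous

Only V0, V1, V2 are reachable from V0; ignoring the rest: The grammar is stratified — V0 handles '+' (left-recursive), V1 handles '*', V2 atoms. Each operator has a fixed associativity and precedence level, so every string has one parse.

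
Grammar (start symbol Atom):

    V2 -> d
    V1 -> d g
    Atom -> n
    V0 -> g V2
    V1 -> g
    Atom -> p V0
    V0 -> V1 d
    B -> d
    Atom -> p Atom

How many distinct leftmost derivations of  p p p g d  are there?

Parse trees for p p p g d:
  [Atom p [Atom p [Atom p [V0 g [V2 d]]]]]
  [Atom p [Atom p [Atom p [V0 [V1 g] d]]]]

2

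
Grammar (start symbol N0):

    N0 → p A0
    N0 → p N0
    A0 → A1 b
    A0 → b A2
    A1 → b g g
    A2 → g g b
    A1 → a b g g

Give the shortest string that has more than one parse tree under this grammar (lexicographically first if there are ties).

length 5: p b g g b has 2 parse trees

Two derivations of p b g g b:
  N0 ⇒ p A0 ⇒ p A1 b ⇒ p b g g b
  N0 ⇒ p A0 ⇒ p b A2 ⇒ p b g g b

p b g g b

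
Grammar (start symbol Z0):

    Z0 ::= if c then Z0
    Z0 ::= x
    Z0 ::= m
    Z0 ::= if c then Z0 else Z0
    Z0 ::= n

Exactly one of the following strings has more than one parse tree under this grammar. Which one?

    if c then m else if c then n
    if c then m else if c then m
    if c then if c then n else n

if c then if c then n else n

if c then m else if c then n: 1 tree
if c then m else if c then m: 1 tree
if c then if c then n else n: 2 trees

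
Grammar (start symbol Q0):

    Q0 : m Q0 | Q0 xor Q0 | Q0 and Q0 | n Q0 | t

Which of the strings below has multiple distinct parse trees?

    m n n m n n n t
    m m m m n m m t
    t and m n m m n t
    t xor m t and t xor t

t xor m t and t xor t

m n n m n n n t: 1 tree
m m m m n m m t: 1 tree
t and m n m m n t: 1 tree
t xor m t and t xor t: 9 trees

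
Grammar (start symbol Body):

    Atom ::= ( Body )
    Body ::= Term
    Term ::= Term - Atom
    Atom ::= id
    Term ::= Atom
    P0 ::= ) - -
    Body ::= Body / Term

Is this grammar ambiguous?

Unambiguous

Only Body, Term, Atom are reachable from Body; ignoring the rest: The grammar is stratified — Body handles '/' (left-recursive), Term handles '-', Atom atoms. Each operator has a fixed associativity and precedence level, so every string has one parse.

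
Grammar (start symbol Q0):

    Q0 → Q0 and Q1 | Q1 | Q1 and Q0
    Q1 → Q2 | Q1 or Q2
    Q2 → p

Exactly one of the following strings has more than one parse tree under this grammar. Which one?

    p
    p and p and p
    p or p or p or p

p and p and p

p: 1 tree
p and p and p: 4 trees
p or p or p or p: 1 tree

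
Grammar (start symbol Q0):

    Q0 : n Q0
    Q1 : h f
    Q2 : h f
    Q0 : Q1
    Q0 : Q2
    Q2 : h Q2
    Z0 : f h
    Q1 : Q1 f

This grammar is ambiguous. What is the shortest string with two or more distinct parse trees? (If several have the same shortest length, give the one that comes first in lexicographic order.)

length 2: h f has 2 parse trees

Two derivations of h f:
  Q0 ⇒ Q1 ⇒ h f
  Q0 ⇒ Q2 ⇒ h f

h f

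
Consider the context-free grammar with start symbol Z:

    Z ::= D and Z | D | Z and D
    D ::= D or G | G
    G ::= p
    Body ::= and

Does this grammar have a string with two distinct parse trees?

Witness: p and p

Derivation 1: Z ⇒ D and Z ⇒ G and Z ⇒ p and Z ⇒ p and D ⇒ p and G ⇒ p and p
Derivation 2: Z ⇒ Z and D ⇒ D and D ⇒ G and D ⇒ p and D ⇒ p and G ⇒ p and p

Two distinct leftmost derivations for the same string.

Ambiguous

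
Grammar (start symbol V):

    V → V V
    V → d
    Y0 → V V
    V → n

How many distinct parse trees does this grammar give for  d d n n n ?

Parse trees for d d n n n (showing first 6 of 14):
  [V [V d] [V [V d] [V [V n] [V [V n] [V n]]]]]
  [V [V d] [V [V d] [V [V [V n] [V n]] [V n]]]]
  [V [V d] [V [V [V d] [V n]] [V [V n] [V n]]]]
  [V [V d] [V [V [V d] [V [V n] [V n]]] [V n]]]
  [V [V d] [V [V [V [V d] [V n]] [V n]] [V n]]]
  [V [V [V d] [V d]] [V [V n] [V [V n] [V n]]]]

14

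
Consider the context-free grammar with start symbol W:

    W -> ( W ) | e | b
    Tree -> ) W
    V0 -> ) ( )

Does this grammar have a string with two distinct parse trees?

Only W is reachable from W; ignoring the rest: Each string is a nest of matched brackets around a single atom. An opening bracket forces the recursive rule; an atom forces the base rule.

Unambiguous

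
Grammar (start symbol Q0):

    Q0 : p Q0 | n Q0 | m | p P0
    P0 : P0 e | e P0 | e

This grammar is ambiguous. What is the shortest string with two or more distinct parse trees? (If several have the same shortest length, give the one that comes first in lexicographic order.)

p e e

length 1: no string has ≥2 trees
length 2: no string has ≥2 trees
length 3: p e e has 2 parse trees

Two derivations of p e e:
  Q0 ⇒ p P0 ⇒ p P0 e ⇒ p e e
  Q0 ⇒ p P0 ⇒ p e P0 ⇒ p e e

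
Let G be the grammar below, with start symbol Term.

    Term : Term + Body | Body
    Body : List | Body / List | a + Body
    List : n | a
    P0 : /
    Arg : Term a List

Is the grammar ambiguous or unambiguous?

Ambiguous

Witness: a + a

Derivation 1: Term ⇒ Term + Body ⇒ Body + Body ⇒ List + Body ⇒ a + Body ⇒ a + List ⇒ a + a
Derivation 2: Term ⇒ Body ⇒ a + Body ⇒ a + List ⇒ a + a

Two distinct leftmost derivations for the same string.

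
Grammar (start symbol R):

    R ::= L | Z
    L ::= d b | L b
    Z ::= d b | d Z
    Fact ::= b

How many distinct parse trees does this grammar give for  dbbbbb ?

1

Parse trees for dbbbbb:
  [R [L [L [L [L [L d b] b] b] b] b]]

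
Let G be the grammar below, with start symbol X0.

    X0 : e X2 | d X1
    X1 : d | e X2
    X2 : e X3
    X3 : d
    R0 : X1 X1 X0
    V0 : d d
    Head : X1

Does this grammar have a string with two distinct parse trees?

Unambiguous

(R0, V0, Head are unreachable from X0, so their rules don't affect L(X0).) Each reachable nonterminal has at most one production per leading terminal, and all productions are right-linear; the derivation is determined token-by-token.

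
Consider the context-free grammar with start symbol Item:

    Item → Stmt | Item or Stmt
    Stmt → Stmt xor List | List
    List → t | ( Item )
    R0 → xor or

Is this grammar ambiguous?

Only Item, Stmt, List are reachable from Item; ignoring the rest: The grammar is stratified — Item handles 'or' (left-recursive), Stmt handles 'xor', List atoms. Each operator has a fixed associativity and precedence level, so every string has one parse.

Unambiguous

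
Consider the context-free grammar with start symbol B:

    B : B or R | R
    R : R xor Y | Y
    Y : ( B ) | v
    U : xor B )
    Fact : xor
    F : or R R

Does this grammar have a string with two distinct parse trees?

Only B, R, Y are reachable from B; ignoring the rest: B → B or R | R  ;  R → R xor Y | Y  — a left-associative chain with Y at the bottom. Each string factors uniquely by precedence.

Unambiguous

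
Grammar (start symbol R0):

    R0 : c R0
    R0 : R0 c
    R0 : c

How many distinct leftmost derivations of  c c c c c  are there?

Parse trees for c c c c c (showing first 6 of 16):
  [R0 c [R0 c [R0 c [R0 c [R0 c]]]]]
  [R0 c [R0 c [R0 c [R0 [R0 c] c]]]]
  [R0 c [R0 c [R0 [R0 c [R0 c]] c]]]
  [R0 c [R0 c [R0 [R0 [R0 c] c] c]]]
  [R0 c [R0 [R0 c [R0 c [R0 c]]] c]]
  [R0 c [R0 [R0 c [R0 [R0 c] c]] c]]

16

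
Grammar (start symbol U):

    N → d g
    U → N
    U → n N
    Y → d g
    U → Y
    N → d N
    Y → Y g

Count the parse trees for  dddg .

Parse trees for dddg:
  [U [N d [N d [N d g]]]]

1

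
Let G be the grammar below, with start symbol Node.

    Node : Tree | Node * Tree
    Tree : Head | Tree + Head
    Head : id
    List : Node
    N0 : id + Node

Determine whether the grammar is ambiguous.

Unambiguous

Only Node, Tree, Head are reachable from Node; ignoring the rest: The grammar is stratified — Node handles '*' (left-recursive), Tree handles '+', Head atoms. Each operator has a fixed associativity and precedence level, so every string has one parse.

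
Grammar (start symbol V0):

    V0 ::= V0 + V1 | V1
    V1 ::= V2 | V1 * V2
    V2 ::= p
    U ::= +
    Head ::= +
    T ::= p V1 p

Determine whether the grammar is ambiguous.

Unambiguous

(U, Head, T are unreachable from V0, so their rules don't affect L(V0).) The grammar is stratified — V0 handles '+' (left-recursive), V1 handles '*', V2 atoms. Each operator has a fixed associativity and precedence level, so every string has one parse.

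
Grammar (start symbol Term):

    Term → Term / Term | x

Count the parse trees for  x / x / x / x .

Parse trees for x / x / x / x:
  [Term [Term x] / [Term [Term x] / [Term [Term x] / [Term x]]]]
  [Term [Term x] / [Term [Term [Term x] / [Term x]] / [Term x]]]
  [Term [Term [Term x] / [Term x]] / [Term [Term x] / [Term x]]]
  [Term [Term [Term x] / [Term [Term x] / [Term x]]] / [Term x]]
  [Term [Term [Term [Term x] / [Term x]] / [Term x]] / [Term x]]

5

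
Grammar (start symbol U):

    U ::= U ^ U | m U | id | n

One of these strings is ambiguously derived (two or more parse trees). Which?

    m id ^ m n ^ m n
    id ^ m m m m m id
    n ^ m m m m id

m id ^ m n ^ m n

m id ^ m n ^ m n: 7 trees
id ^ m m m m m id: 1 tree
n ^ m m m m id: 1 tree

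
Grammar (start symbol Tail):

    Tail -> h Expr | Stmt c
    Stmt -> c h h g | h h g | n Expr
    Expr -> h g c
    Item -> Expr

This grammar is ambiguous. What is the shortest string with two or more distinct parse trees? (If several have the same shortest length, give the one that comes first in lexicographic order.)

length 4: h h g c has 2 parse trees

Two derivations of h h g c:
  Tail ⇒ h Expr ⇒ h h g c
  Tail ⇒ Stmt c ⇒ h h g c

h h g c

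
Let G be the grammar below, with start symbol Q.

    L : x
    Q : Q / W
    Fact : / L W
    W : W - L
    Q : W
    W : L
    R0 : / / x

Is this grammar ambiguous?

Unambiguous

(R0, Fact are unreachable from Q, so their rules don't affect L(Q).) Q → Q / W | W  ;  W → W - L | L  — a left-associative chain with L at the bottom. Each string factors uniquely by precedence.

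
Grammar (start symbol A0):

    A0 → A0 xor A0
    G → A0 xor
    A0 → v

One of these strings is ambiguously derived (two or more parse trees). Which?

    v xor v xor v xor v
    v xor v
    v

v xor v xor v xor v

v xor v xor v xor v: 5 trees
v xor v: 1 tree
v: 1 tree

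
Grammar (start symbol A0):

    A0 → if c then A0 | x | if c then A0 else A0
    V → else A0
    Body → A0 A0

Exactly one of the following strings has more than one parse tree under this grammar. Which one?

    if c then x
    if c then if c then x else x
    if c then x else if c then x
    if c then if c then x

if c then if c then x else x

if c then x: 1 tree
if c then if c then x else x: 2 trees
if c then x else if c then x: 1 tree
if c then if c then x: 1 tree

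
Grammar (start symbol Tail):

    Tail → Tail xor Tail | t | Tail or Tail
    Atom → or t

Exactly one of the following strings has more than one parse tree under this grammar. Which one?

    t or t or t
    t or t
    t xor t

t or t or t: 2 trees
t or t: 1 tree
t xor t: 1 tree

t or t or t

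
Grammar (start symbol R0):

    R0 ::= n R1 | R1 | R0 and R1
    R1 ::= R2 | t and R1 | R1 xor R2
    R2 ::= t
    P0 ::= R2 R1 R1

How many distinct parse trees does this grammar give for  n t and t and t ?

4

Parse trees for n t and t and t:
  [R0 n [R1 t and [R1 t and [R1 [R2 t]]]]]
  [R0 [R0 n [R1 [R2 t]]] and [R1 t and [R1 [R2 t]]]]
  [R0 [R0 n [R1 t and [R1 [R2 t]]]] and [R1 [R2 t]]]
  [R0 [R0 [R0 n [R1 [R2 t]]] and [R1 [R2 t]]] and [R1 [R2 t]]]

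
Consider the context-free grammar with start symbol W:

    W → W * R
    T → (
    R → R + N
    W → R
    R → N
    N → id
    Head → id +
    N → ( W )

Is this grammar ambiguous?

(T, Head are unreachable from W, so their rules don't affect L(W).) The grammar is stratified — W handles '*' (left-recursive), R handles '+', N atoms. Each operator has a fixed associativity and precedence level, so every string has one parse.

Unambiguous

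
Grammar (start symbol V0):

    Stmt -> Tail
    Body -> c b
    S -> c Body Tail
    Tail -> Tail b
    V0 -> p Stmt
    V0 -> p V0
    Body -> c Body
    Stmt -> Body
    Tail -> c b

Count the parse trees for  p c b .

Parse trees for p c b:
  [V0 p [Stmt [Tail c b]]]
  [V0 p [Stmt [Body c b]]]

2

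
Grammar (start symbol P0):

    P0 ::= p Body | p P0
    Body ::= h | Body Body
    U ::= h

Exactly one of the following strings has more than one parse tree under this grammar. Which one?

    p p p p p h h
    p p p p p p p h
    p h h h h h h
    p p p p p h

p h h h h h h

p p p p p h h: 1 tree
p p p p p p p h: 1 tree
p h h h h h h: 42 trees
p p p p p h: 1 tree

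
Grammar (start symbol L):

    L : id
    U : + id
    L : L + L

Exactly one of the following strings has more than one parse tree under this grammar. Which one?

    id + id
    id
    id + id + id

id + id: 1 tree
id: 1 tree
id + id + id: 2 trees

id + id + id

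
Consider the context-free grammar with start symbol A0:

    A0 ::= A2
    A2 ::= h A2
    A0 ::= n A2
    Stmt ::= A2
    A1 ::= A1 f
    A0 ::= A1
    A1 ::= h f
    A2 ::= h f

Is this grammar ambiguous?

Ambiguous

Witness: h f

Derivation 1: A0 ⇒ A2 ⇒ h f
Derivation 2: A0 ⇒ A1 ⇒ h f

Two distinct leftmost derivations for the same string.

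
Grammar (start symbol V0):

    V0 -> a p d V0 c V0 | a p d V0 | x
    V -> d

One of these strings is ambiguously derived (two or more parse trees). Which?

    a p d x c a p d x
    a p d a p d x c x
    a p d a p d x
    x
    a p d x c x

a p d a p d x c x

a p d x c a p d x: 1 tree
a p d a p d x c x: 2 trees
a p d a p d x: 1 tree
x: 1 tree
a p d x c x: 1 tree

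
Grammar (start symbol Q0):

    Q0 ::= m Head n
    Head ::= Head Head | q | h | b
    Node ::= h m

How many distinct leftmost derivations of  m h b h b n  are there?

Parse trees for m h b h b n:
  [Q0 m [Head [Head h] [Head [Head b] [Head [Head h] [Head b]]]] n]
  [Q0 m [Head [Head h] [Head [Head [Head b] [Head h]] [Head b]]] n]
  [Q0 m [Head [Head [Head h] [Head b]] [Head [Head h] [Head b]]] n]
  [Q0 m [Head [Head [Head h] [Head [Head b] [Head h]]] [Head b]] n]
  [Q0 m [Head [Head [Head [Head h] [Head b]] [Head h]] [Head b]] n]

5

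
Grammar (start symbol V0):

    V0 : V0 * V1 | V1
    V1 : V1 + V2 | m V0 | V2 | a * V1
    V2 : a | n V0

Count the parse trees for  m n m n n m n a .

1

Parse trees for m n m n n m n a:
  [V0 [V1 m [V0 [V1 [V2 n [V0 [V1 m [V0 [V1 [V2 n [V0 [V1 [V2 n [V0 [V1 m [V0 [V1 [V2 n [V0 [V1 [V2 a]]]]]]]]]]]]]]]]]]]]]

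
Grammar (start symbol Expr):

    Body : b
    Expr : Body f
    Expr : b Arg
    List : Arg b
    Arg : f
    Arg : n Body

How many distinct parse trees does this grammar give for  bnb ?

Parse trees for bnb:
  [Expr b [Arg n [Body b]]]

1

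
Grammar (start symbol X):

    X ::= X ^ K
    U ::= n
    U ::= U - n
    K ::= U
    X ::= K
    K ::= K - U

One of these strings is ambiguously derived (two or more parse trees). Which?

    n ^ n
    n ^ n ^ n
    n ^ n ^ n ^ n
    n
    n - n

n ^ n: 1 tree
n ^ n ^ n: 1 tree
n ^ n ^ n ^ n: 1 tree
n: 1 tree
n - n: 2 trees

n - n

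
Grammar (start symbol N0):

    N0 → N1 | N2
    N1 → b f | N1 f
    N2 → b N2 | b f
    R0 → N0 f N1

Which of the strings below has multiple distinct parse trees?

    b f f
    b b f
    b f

b f

b f f: 1 tree
b b f: 1 tree
b f: 2 trees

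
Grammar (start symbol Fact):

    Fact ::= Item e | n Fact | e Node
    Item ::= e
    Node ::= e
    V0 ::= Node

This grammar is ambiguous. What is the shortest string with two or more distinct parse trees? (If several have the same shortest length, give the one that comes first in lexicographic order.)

e e

length 2: e e has 2 parse trees

Two derivations of e e:
  Fact ⇒ Item e ⇒ e e
  Fact ⇒ e Node ⇒ e e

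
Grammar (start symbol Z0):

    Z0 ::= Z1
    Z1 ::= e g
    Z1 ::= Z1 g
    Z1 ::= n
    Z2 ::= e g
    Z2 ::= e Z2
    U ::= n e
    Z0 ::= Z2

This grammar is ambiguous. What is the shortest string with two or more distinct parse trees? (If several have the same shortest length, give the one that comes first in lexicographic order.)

length 1: no string has ≥2 trees
length 2: e g has 2 parse trees

Two derivations of e g:
  Z0 ⇒ Z1 ⇒ e g
  Z0 ⇒ Z2 ⇒ e g

e g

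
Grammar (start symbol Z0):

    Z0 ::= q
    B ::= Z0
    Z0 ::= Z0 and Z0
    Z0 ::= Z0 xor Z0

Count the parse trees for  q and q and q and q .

5

Parse trees for q and q and q and q:
  [Z0 [Z0 q] and [Z0 [Z0 q] and [Z0 [Z0 q] and [Z0 q]]]]
  [Z0 [Z0 q] and [Z0 [Z0 [Z0 q] and [Z0 q]] and [Z0 q]]]
  [Z0 [Z0 [Z0 q] and [Z0 q]] and [Z0 [Z0 q] and [Z0 q]]]
  [Z0 [Z0 [Z0 q] and [Z0 [Z0 q] and [Z0 q]]] and [Z0 q]]
  [Z0 [Z0 [Z0 [Z0 q] and [Z0 q]] and [Z0 q]] and [Z0 q]]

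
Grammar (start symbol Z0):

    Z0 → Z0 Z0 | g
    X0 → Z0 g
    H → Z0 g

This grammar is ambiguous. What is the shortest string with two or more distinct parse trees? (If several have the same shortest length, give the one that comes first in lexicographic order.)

length 1: no string has ≥2 trees
length 2: no string has ≥2 trees
length 3: g g g has 2 parse trees

Two derivations of g g g:
  Z0 ⇒ Z0 Z0 ⇒ Z0 Z0 Z0 ⇒ g Z0 Z0 ⇒ g g Z0 ⇒ g g g
  Z0 ⇒ Z0 Z0 ⇒ g Z0 ⇒ g Z0 Z0 ⇒ g g Z0 ⇒ g g g

g g g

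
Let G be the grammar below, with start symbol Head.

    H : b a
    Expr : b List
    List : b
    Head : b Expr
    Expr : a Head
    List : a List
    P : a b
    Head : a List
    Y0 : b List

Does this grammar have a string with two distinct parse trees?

Unambiguous

(H, P, Y0 are unreachable from Head, so their rules don't affect L(Head).) The reachable rules are right-linear with at most one rule per (nonterminal, next-terminal) pair. Each input token forces the next rule, so parsing is deterministic.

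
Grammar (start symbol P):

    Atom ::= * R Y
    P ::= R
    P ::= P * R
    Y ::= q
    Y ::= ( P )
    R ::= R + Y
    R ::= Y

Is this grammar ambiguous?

Unambiguous

Only P, R, Y are reachable from P; ignoring the rest: This is a standard precedence ladder (P over R over Y), with each level left-recursive on its own operator ('*' at P, '+' at R). That structure is LR(1), hence unambiguous.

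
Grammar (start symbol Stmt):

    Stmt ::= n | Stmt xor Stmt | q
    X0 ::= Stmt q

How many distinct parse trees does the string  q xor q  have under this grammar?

Parse trees for q xor q:
  [Stmt [Stmt q] xor [Stmt q]]

1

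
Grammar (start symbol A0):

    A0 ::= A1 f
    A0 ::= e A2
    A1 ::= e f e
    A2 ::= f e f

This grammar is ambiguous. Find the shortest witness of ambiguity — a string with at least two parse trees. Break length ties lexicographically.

length 4: e f e f has 2 parse trees

Two derivations of e f e f:
  A0 ⇒ A1 f ⇒ e f e f
  A0 ⇒ e A2 ⇒ e f e f

e f e f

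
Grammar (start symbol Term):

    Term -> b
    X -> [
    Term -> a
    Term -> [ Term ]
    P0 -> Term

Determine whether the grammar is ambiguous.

Only Term is reachable from Term; ignoring the rest: Each string is a nest of matched brackets around a single atom. An opening bracket forces the recursive rule; an atom forces the base rule.

Unambiguous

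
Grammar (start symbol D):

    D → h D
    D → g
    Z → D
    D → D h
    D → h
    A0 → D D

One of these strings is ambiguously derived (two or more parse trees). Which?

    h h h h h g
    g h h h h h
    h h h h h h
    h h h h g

h h h h h g: 1 tree
g h h h h h: 1 tree
h h h h h h: 32 trees
h h h h g: 1 tree

h h h h h h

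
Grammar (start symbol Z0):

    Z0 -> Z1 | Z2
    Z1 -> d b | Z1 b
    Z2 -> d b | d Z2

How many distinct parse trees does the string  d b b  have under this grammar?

1

Parse trees for d b b:
  [Z0 [Z1 [Z1 d b] b]]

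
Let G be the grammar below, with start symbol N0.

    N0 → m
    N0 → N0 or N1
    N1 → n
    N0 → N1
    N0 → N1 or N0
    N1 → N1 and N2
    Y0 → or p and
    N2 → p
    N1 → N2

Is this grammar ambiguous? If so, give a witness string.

Ambiguous

Witness: n or n

Derivation 1: N0 ⇒ N0 or N1 ⇒ N1 or N1 ⇒ n or N1 ⇒ n or n
Derivation 2: N0 ⇒ N1 or N0 ⇒ n or N0 ⇒ n or N1 ⇒ n or n

Two distinct leftmost derivations for the same string.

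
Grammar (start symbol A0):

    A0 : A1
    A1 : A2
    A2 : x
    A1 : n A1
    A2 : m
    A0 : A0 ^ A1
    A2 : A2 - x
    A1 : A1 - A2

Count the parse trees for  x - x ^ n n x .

2

Parse trees for x - x ^ n n x:
  [A0 [A0 [A1 [A2 [A2 x] - x]]] ^ [A1 n [A1 n [A1 [A2 x]]]]]
  [A0 [A0 [A1 [A1 [A2 x]] - [A2 x]]] ^ [A1 n [A1 n [A1 [A2 x]]]]]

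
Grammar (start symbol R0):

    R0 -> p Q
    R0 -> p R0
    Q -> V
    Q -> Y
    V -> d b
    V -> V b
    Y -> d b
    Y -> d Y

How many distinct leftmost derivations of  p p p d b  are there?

2

Parse trees for p p p d b:
  [R0 p [R0 p [R0 p [Q [V d b]]]]]
  [R0 p [R0 p [R0 p [Q [Y d b]]]]]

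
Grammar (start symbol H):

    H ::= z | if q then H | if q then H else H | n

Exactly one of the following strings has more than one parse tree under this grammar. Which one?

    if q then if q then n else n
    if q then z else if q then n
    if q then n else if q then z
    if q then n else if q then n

if q then if q then n else n

if q then if q then n else n: 2 trees
if q then z else if q then n: 1 tree
if q then n else if q then z: 1 tree
if q then n else if q then n: 1 tree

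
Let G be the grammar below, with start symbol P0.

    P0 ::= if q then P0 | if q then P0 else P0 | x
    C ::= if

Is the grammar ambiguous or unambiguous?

Ambiguous

Witness: if q then if q then x else x

Derivation 1: P0 ⇒ if q then P0 ⇒ if q then if q then P0 else P0 ⇒ if q then if q then x else P0 ⇒ if q then if q then x else x
Derivation 2: P0 ⇒ if q then P0 else P0 ⇒ if q then if q then P0 else P0 ⇒ if q then if q then x else P0 ⇒ if q then if q then x else x

Two distinct leftmost derivations for the same string.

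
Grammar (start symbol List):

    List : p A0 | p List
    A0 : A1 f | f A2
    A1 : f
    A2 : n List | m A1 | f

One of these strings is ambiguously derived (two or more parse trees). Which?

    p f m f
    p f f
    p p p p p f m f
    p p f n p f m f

p f m f: 1 tree
p f f: 2 trees
p p p p p f m f: 1 tree
p p f n p f m f: 1 tree

p f f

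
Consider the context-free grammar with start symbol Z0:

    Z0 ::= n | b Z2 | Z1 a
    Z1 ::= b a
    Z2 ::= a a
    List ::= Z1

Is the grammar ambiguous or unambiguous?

Ambiguous

Witness: b a a

Derivation 1: Z0 ⇒ b Z2 ⇒ b a a
Derivation 2: Z0 ⇒ Z1 a ⇒ b a a

Two distinct leftmost derivations for the same string.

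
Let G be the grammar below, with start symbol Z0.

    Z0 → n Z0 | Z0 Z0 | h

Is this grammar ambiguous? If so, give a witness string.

Ambiguous

Witness: h h h

Derivation 1: Z0 ⇒ Z0 Z0 ⇒ Z0 Z0 Z0 ⇒ h Z0 Z0 ⇒ h h Z0 ⇒ h h h
Derivation 2: Z0 ⇒ Z0 Z0 ⇒ h Z0 ⇒ h Z0 Z0 ⇒ h h Z0 ⇒ h h h

Two distinct leftmost derivations for the same string.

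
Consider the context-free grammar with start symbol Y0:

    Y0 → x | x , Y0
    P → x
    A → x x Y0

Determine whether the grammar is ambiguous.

Unambiguous

(P, A are unreachable from Y0, so their rules don't affect L(Y0).) The reachable grammar is A → atom sep A | atom. Each atom is followed by either the separator (recurse) or end-of-string (stop) — no choice point.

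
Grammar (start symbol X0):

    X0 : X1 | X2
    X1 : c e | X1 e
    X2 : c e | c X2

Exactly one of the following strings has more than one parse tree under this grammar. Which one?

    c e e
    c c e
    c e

c e

c e e: 1 tree
c c e: 1 tree
c e: 2 trees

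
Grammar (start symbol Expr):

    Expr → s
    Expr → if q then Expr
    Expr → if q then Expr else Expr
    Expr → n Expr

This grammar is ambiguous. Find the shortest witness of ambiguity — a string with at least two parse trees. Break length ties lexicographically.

if q then if q then s else s

length 1: no string has ≥2 trees
length 2: no string has ≥2 trees
length 3: no string has ≥2 trees
length 4: no string has ≥2 trees
length 5: no string has ≥2 trees
length 6: no string has ≥2 trees
length 7: no string has ≥2 trees
length 8: no string has ≥2 trees
length 9: if q then if q then s else s has 2 parse trees

Two derivations of if q then if q then s else s:
  Expr ⇒ if q then Expr ⇒ if q then if q then Expr else Expr ⇒ if q then if q then s else Expr ⇒ if q then if q then s else s
  Expr ⇒ if q then Expr else Expr ⇒ if q then if q then Expr else Expr ⇒ if q then if q then s else Expr ⇒ if q then if q then s else s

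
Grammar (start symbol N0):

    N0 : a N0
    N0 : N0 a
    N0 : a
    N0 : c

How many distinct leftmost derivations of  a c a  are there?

Parse trees for a c a:
  [N0 a [N0 [N0 c] a]]
  [N0 [N0 a [N0 c]] a]

2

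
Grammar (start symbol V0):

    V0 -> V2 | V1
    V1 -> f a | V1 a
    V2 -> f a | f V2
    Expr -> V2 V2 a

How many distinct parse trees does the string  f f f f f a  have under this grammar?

Parse trees for f f f f f a:
  [V0 [V2 f [V2 f [V2 f [V2 f [V2 f a]]]]]]

1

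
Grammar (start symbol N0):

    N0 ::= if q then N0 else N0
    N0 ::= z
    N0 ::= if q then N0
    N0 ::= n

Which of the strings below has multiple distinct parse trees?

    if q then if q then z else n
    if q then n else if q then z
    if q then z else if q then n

if q then if q then z else n

if q then if q then z else n: 2 trees
if q then n else if q then z: 1 tree
if q then z else if q then n: 1 tree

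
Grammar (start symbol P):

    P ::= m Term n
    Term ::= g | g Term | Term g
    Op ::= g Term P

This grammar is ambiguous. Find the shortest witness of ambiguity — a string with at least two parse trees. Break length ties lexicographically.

length 3: no string has ≥2 trees
length 4: m g g n has 2 parse trees

Two derivations of m g g n:
  P ⇒ m Term n ⇒ m g Term n ⇒ m g g n
  P ⇒ m Term n ⇒ m Term g n ⇒ m g g n

m g g n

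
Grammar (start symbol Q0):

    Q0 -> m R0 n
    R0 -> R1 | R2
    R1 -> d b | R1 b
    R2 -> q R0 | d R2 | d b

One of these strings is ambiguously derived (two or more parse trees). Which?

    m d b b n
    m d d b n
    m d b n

m d b b n: 1 tree
m d d b n: 1 tree
m d b n: 2 trees

m d b n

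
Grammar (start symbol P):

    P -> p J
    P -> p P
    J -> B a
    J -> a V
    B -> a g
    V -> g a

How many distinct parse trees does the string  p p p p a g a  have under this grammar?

2

Parse trees for p p p p a g a:
  [P p [P p [P p [P p [J [B a g] a]]]]]
  [P p [P p [P p [P p [J a [V g a]]]]]]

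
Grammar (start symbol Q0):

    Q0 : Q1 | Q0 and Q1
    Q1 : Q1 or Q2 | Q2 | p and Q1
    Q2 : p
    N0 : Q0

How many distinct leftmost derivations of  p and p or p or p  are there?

Parse trees for p and p or p or p:
  [Q0 [Q1 [Q1 [Q1 p and [Q1 [Q2 p]]] or [Q2 p]] or [Q2 p]]]
  [Q0 [Q1 [Q1 p and [Q1 [Q1 [Q2 p]] or [Q2 p]]] or [Q2 p]]]
  [Q0 [Q1 p and [Q1 [Q1 [Q1 [Q2 p]] or [Q2 p]] or [Q2 p]]]]
  [Q0 [Q0 [Q1 [Q2 p]]] and [Q1 [Q1 [Q1 [Q2 p]] or [Q2 p]] or [Q2 p]]]

4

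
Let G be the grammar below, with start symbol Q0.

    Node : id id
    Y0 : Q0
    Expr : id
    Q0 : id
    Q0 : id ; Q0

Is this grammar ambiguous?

(Y0, Expr, Node are unreachable from Q0, so their rules don't affect L(Q0).) Right-recursive list with a separator: after each atom, whether the separator follows determines the rule. One parse per string.

Unambiguous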